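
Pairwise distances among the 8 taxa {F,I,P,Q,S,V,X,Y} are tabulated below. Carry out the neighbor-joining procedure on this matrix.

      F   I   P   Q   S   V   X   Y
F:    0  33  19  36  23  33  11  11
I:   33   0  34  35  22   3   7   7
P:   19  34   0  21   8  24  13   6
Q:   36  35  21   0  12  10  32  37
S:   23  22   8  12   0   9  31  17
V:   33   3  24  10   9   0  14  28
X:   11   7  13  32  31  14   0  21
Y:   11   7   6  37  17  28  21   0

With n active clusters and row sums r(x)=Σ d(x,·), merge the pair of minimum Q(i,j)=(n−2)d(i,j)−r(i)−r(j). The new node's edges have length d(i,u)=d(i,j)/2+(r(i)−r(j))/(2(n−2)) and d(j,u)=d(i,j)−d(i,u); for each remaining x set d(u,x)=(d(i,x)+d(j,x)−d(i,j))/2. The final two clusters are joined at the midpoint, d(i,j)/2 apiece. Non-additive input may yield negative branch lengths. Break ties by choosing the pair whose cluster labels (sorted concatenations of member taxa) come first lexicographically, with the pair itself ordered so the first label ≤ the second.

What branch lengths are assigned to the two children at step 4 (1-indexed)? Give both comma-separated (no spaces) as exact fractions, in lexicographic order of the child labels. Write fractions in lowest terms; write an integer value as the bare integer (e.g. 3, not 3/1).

157/24,107/24

step 1: merge (I,V) at d=3, Q=-244; branch lengths I→19/6, V→-1/6; new cluster IV
  updated: d(F,IV)=63/2, d(IV,P)=55/2, d(IV,Q)=21, d(IV,S)=14, d(IV,X)=9, d(IV,Y)=16
step 2: merge (Q,S) at d=12, Q=-204; branch lengths Q→57/5, S→3/5; new cluster QS
  updated: d(F,QS)=47/2, d(IV,QS)=23/2, d(P,QS)=17/2, d(QS,X)=51/2, d(QS,Y)=21
step 3: merge (IV,QS) at d=23/2, Q=-279/2; branch lengths IV→103/16, QS→81/16; new cluster IQSV
  updated: d(F,IQSV)=87/4, d(IQSV,P)=49/4, d(IQSV,X)=23/2, d(IQSV,Y)=51/4
step 4: merge (F,X) at d=11, Q=-345/4; branch lengths F→157/24, X→107/24; new cluster FX
  updated: d(FX,IQSV)=89/8, d(FX,P)=21/2, d(FX,Y)=21/2
step 5: merge (FX,IQSV) at d=89/8, Q=-46; branch lengths FX→73/16, IQSV→105/16; new cluster FIQSVX
  updated: d(FIQSVX,P)=93/16, d(FIQSVX,Y)=97/16
step 6: merge (FIQSVX,P) at d=93/16, Q=-143/8; branch lengths FIQSVX→47/16, P→23/8; new cluster FIPQSVX
  updated: d(FIPQSVX,Y)=25/8
step 7: merge (FIPQSVX,Y) at d=25/8; branch lengths FIPQSVX→25/16, Y→25/16; new cluster FIPQSVXY
final tree: ((((F:157/24,X:107/24):73/16,((I:19/6,V:-1/6):103/16,(Q:57/5,S:3/5):81/16):105/16):47/16,P:23/8):25/16,Y:25/16)
total length: 921/16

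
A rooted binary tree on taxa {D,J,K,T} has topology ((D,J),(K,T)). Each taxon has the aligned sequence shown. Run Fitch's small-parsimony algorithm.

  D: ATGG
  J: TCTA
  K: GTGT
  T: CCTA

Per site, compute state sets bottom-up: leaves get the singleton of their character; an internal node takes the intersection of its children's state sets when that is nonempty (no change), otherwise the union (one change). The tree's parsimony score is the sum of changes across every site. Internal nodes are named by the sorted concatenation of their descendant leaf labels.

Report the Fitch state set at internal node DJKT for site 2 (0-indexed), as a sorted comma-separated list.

G,T

DJ@0: {A} ∪ {T} = {A,T} (union, +1)
KT@0: {G} ∪ {C} = {C,G} (union, +1)
DJKT@0: {A,T} ∪ {C,G} = {A,C,G,T} (union, +1)
DJ@1: {T} ∪ {C} = {C,T} (union, +1)
KT@1: {T} ∪ {C} = {C,T} (union, +1)
DJKT@1: {C,T} ∩ {C,T} = {C,T} (intersection, +0)
DJ@2: {G} ∪ {T} = {G,T} (union, +1)
KT@2: {G} ∪ {T} = {G,T} (union, +1)
DJKT@2: {G,T} ∩ {G,T} = {G,T} (intersection, +0)
DJ@3: {G} ∪ {A} = {A,G} (union, +1)
KT@3: {T} ∪ {A} = {A,T} (union, +1)
DJKT@3: {A,G} ∩ {A,T} = {A} (intersection, +0)
per-site changes: [3, 2, 2, 2]; total = 9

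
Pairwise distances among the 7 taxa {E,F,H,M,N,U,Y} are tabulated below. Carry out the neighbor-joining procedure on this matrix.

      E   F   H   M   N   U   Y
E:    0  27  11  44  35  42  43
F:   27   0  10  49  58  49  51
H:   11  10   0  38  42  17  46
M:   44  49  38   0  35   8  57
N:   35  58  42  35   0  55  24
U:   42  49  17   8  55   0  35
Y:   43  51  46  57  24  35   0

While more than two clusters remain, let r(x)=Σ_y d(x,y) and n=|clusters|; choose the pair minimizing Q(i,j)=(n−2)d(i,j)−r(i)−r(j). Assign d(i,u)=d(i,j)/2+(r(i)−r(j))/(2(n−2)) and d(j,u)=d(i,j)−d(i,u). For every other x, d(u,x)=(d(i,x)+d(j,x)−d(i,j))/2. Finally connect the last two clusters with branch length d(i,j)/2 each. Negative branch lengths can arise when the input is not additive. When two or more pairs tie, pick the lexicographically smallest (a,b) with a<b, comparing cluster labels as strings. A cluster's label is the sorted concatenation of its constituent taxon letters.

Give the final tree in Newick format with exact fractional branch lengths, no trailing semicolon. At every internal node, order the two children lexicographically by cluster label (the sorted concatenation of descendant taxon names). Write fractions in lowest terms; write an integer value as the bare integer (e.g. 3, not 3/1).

(((E:65/8,((M:13/2,U:3/2):63/4,(N:45/4,Y:51/4):55/4):81/8):47/8,F:13):-3/2,H:-3/2)

step 1: merge (M,U) at d=8, Q=-397; branch lengths M→13/2, U→3/2; new cluster MU
  updated: d(E,MU)=39, d(F,MU)=45, d(H,MU)=47/2, d(MU,N)=41, d(MU,Y)=42
step 2: merge (N,Y) at d=24, Q=-310; branch lengths N→45/4, Y→51/4; new cluster NY
  updated: d(E,NY)=27, d(F,NY)=85/2, d(H,NY)=32, d(MU,NY)=59/2
step 3: merge (MU,NY) at d=59/2, Q=-359/2; branch lengths MU→63/4, NY→55/4; new cluster MNUY
  updated: d(E,MNUY)=73/4, d(F,MNUY)=29, d(H,MNUY)=13
step 4: merge (E,MNUY) at d=73/4, Q=-80; branch lengths E→65/8, MNUY→81/8; new cluster EMNUY
  updated: d(EMNUY,F)=151/8, d(EMNUY,H)=23/8
step 5: merge (EMNUY,F) at d=151/8, Q=-127/4; branch lengths EMNUY→47/8, F→13; new cluster EFMNUY
  updated: d(EFMNUY,H)=-3
step 6: merge (EFMNUY,H) at d=-3; branch lengths EFMNUY→-3/2, H→-3/2; new cluster EFHMNUY
final tree: (((E:65/8,((M:13/2,U:3/2):63/4,(N:45/4,Y:51/4):55/4):81/8):47/8,F:13):-3/2,H:-3/2)
total length: 765/8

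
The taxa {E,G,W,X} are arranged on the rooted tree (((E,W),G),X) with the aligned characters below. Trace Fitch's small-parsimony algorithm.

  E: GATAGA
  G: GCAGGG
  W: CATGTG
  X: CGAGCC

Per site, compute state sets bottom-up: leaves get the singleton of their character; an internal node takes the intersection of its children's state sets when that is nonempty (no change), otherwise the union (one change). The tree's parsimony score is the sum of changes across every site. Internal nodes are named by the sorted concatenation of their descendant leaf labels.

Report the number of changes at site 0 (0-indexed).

EW@0: {G} ∪ {C} = {C,G} (union, +1)
EGW@0: {C,G} ∩ {G} = {G} (intersection, +0)
EGWX@0: {G} ∪ {C} = {C,G} (union, +1)
EW@1: {A} ∩ {A} = {A} (intersection, +0)
EGW@1: {A} ∪ {C} = {A,C} (union, +1)
EGWX@1: {A,C} ∪ {G} = {A,C,G} (union, +1)
EW@2: {T} ∩ {T} = {T} (intersection, +0)
EGW@2: {T} ∪ {A} = {A,T} (union, +1)
EGWX@2: {A,T} ∩ {A} = {A} (intersection, +0)
EW@3: {A} ∪ {G} = {A,G} (union, +1)
EGW@3: {A,G} ∩ {G} = {G} (intersection, +0)
EGWX@3: {G} ∩ {G} = {G} (intersection, +0)
EW@4: {G} ∪ {T} = {G,T} (union, +1)
EGW@4: {G,T} ∩ {G} = {G} (intersection, +0)
EGWX@4: {G} ∪ {C} = {C,G} (union, +1)
EW@5: {A} ∪ {G} = {A,G} (union, +1)
EGW@5: {A,G} ∩ {G} = {G} (intersection, +0)
EGWX@5: {G} ∪ {C} = {C,G} (union, +1)
per-site changes: [2, 2, 1, 1, 2, 2]; total = 10

2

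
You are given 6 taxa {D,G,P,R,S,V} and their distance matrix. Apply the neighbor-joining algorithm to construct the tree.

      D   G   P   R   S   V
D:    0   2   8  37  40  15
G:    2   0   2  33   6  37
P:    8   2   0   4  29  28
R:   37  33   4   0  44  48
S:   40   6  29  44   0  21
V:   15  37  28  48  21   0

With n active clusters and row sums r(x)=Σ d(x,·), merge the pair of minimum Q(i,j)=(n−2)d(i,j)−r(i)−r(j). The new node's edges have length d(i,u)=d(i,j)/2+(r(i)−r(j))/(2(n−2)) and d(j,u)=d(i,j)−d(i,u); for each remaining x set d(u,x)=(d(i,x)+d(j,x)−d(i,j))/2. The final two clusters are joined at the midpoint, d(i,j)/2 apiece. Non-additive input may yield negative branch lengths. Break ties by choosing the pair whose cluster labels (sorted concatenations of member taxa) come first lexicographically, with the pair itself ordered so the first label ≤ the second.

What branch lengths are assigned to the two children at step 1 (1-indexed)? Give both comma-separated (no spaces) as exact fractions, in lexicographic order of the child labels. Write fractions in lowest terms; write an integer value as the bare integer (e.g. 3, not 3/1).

1. join P+R (d=4, Q=-221) ⇒ PR; edges |P|=-79/8, |R|=111/8
  updated: d(D,PR)=41/2, d(G,PR)=31/2, d(PR,S)=69/2, d(PR,V)=36
2. join S+V (d=21, Q=-295/2) ⇒ SV; edges |S|=37/4, |V|=47/4
  updated: d(D,SV)=17, d(G,SV)=11, d(PR,SV)=99/4
3. join D+G (d=2, Q=-64) ⇒ DG; edges |D|=15/4, |G|=-7/4
  updated: d(DG,PR)=17, d(DG,SV)=13
4. join DG+PR (d=17, Q=-219/4) ⇒ DGPR; edges |DG|=21/8, |PR|=115/8
  updated: d(DGPR,SV)=83/8
5. join DGPR+SV (d=83/8) ⇒ DGPRSV; edges |DGPR|=83/16, |SV|=83/16
final tree: (((D:15/4,G:-7/4):21/8,(P:-79/8,R:111/8):115/8):83/16,(S:37/4,V:47/4):83/16)
total length: 435/8

-79/8,111/8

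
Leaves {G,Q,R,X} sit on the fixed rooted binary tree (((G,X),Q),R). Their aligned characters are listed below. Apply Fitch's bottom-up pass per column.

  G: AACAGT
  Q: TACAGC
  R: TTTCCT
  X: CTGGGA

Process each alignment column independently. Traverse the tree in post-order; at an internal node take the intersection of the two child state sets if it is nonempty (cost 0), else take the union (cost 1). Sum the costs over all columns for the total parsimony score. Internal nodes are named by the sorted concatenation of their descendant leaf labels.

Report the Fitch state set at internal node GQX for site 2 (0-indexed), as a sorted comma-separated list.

site 0, node GX: G={A} ∪ X={C} → {A,C} (+1)
site 0, node GQX: GX={A,C} ∪ Q={T} → {A,C,T} (+1)
site 0, node GQRX: GQX={A,C,T} ∩ R={T} → {T} (+0)
site 1, node GX: G={A} ∪ X={T} → {A,T} (+1)
site 1, node GQX: GX={A,T} ∩ Q={A} → {A} (+0)
site 1, node GQRX: GQX={A} ∪ R={T} → {A,T} (+1)
site 2, node GX: G={C} ∪ X={G} → {C,G} (+1)
site 2, node GQX: GX={C,G} ∩ Q={C} → {C} (+0)
site 2, node GQRX: GQX={C} ∪ R={T} → {C,T} (+1)
site 3, node GX: G={A} ∪ X={G} → {A,G} (+1)
site 3, node GQX: GX={A,G} ∩ Q={A} → {A} (+0)
site 3, node GQRX: GQX={A} ∪ R={C} → {A,C} (+1)
site 4, node GX: G={G} ∩ X={G} → {G} (+0)
site 4, node GQX: GX={G} ∩ Q={G} → {G} (+0)
site 4, node GQRX: GQX={G} ∪ R={C} → {C,G} (+1)
site 5, node GX: G={T} ∪ X={A} → {A,T} (+1)
site 5, node GQX: GX={A,T} ∪ Q={C} → {A,C,T} (+1)
site 5, node GQRX: GQX={A,C,T} ∩ R={T} → {T} (+0)
per-site changes: [2, 2, 2, 2, 1, 2]; total = 11

C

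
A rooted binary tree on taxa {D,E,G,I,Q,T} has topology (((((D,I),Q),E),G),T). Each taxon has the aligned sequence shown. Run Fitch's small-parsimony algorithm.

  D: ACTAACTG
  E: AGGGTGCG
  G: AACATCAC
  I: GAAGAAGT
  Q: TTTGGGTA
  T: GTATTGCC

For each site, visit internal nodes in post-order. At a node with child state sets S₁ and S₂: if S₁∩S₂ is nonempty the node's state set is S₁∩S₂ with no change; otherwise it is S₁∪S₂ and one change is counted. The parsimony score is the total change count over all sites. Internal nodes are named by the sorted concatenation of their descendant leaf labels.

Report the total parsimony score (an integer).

25

[col 0] DI: children D:{A}, I:{G} ∪→ {A,G}; cost 1
[col 0] DIQ: children DI:{A,G}, Q:{T} ∪→ {A,G,T}; cost 1
[col 0] DEIQ: children DIQ:{A,G,T}, E:{A} ∩→ {A}; cost 0
[col 0] DEGIQ: children DEIQ:{A}, G:{A} ∩→ {A}; cost 0
[col 0] DEGIQT: children DEGIQ:{A}, T:{G} ∪→ {A,G}; cost 1
[col 1] DI: children D:{C}, I:{A} ∪→ {A,C}; cost 1
[col 1] DIQ: children DI:{A,C}, Q:{T} ∪→ {A,C,T}; cost 1
[col 1] DEIQ: children DIQ:{A,C,T}, E:{G} ∪→ {A,C,G,T}; cost 1
[col 1] DEGIQ: children DEIQ:{A,C,G,T}, G:{A} ∩→ {A}; cost 0
[col 1] DEGIQT: children DEGIQ:{A}, T:{T} ∪→ {A,T}; cost 1
[col 2] DI: children D:{T}, I:{A} ∪→ {A,T}; cost 1
[col 2] DIQ: children DI:{A,T}, Q:{T} ∩→ {T}; cost 0
[col 2] DEIQ: children DIQ:{T}, E:{G} ∪→ {G,T}; cost 1
[col 2] DEGIQ: children DEIQ:{G,T}, G:{C} ∪→ {C,G,T}; cost 1
[col 2] DEGIQT: children DEGIQ:{C,G,T}, T:{A} ∪→ {A,C,G,T}; cost 1
[col 3] DI: children D:{A}, I:{G} ∪→ {A,G}; cost 1
[col 3] DIQ: children DI:{A,G}, Q:{G} ∩→ {G}; cost 0
[col 3] DEIQ: children DIQ:{G}, E:{G} ∩→ {G}; cost 0
[col 3] DEGIQ: children DEIQ:{G}, G:{A} ∪→ {A,G}; cost 1
[col 3] DEGIQT: children DEGIQ:{A,G}, T:{T} ∪→ {A,G,T}; cost 1
[col 4] DI: children D:{A}, I:{A} ∩→ {A}; cost 0
[col 4] DIQ: children DI:{A}, Q:{G} ∪→ {A,G}; cost 1
[col 4] DEIQ: children DIQ:{A,G}, E:{T} ∪→ {A,G,T}; cost 1
[col 4] DEGIQ: children DEIQ:{A,G,T}, G:{T} ∩→ {T}; cost 0
[col 4] DEGIQT: children DEGIQ:{T}, T:{T} ∩→ {T}; cost 0
[col 5] DI: children D:{C}, I:{A} ∪→ {A,C}; cost 1
[col 5] DIQ: children DI:{A,C}, Q:{G} ∪→ {A,C,G}; cost 1
[col 5] DEIQ: children DIQ:{A,C,G}, E:{G} ∩→ {G}; cost 0
[col 5] DEGIQ: children DEIQ:{G}, G:{C} ∪→ {C,G}; cost 1
[col 5] DEGIQT: children DEGIQ:{C,G}, T:{G} ∩→ {G}; cost 0
[col 6] DI: children D:{T}, I:{G} ∪→ {G,T}; cost 1
[col 6] DIQ: children DI:{G,T}, Q:{T} ∩→ {T}; cost 0
[col 6] DEIQ: children DIQ:{T}, E:{C} ∪→ {C,T}; cost 1
[col 6] DEGIQ: children DEIQ:{C,T}, G:{A} ∪→ {A,C,T}; cost 1
[col 6] DEGIQT: children DEGIQ:{A,C,T}, T:{C} ∩→ {C}; cost 0
[col 7] DI: children D:{G}, I:{T} ∪→ {G,T}; cost 1
[col 7] DIQ: children DI:{G,T}, Q:{A} ∪→ {A,G,T}; cost 1
[col 7] DEIQ: children DIQ:{A,G,T}, E:{G} ∩→ {G}; cost 0
[col 7] DEGIQ: children DEIQ:{G}, G:{C} ∪→ {C,G}; cost 1
[col 7] DEGIQT: children DEGIQ:{C,G}, T:{C} ∩→ {C}; cost 0
per-site changes: [3, 4, 4, 3, 2, 3, 3, 3]; total = 25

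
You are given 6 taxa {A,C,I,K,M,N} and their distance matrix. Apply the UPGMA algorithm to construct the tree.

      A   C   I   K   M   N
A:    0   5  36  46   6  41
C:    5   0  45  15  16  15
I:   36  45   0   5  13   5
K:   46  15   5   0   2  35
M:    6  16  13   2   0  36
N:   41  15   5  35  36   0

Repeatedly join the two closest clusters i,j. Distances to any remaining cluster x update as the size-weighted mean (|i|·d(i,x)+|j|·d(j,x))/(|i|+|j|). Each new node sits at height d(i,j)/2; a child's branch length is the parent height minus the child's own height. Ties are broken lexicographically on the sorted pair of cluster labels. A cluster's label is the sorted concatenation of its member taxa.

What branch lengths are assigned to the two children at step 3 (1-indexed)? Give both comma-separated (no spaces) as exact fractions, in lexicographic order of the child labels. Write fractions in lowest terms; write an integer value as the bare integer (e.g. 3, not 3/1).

5/2,5/2

iteration 1: select K,M (d=2); attach at lengths (1, 1); label the merged cluster KM
  updated: d(A,KM)=26, d(C,KM)=31/2, d(I,KM)=9, d(KM,N)=71/2
iteration 2: select A,C (d=5); attach at lengths (5/2, 5/2); label the merged cluster AC
  updated: d(AC,I)=81/2, d(AC,KM)=83/4, d(AC,N)=28
iteration 3: select I,N (d=5); attach at lengths (5/2, 5/2); label the merged cluster IN
  updated: d(AC,IN)=137/4, d(IN,KM)=89/4
iteration 4: select AC,KM (d=83/4); attach at lengths (63/8, 75/8); label the merged cluster ACKM
  updated: d(ACKM,IN)=113/4
iteration 5: select ACKM,IN (d=113/4); attach at lengths (15/4, 93/8); label the merged cluster ACIKMN
final tree: (((A:5/2,C:5/2):63/8,(K:1,M:1):75/8):15/4,(I:5/2,N:5/2):93/8)
total length: 357/8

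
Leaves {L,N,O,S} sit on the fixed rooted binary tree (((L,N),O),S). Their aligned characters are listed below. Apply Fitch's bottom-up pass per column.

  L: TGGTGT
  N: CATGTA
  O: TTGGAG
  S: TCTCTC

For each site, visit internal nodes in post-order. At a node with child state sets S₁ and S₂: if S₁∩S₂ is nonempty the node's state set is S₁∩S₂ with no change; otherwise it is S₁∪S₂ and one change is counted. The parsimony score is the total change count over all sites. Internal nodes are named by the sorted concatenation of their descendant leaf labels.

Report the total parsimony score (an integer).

13

LN@0: {T} ∪ {C} = {C,T} (union, +1)
LNO@0: {C,T} ∩ {T} = {T} (intersection, +0)
LNOS@0: {T} ∩ {T} = {T} (intersection, +0)
LN@1: {G} ∪ {A} = {A,G} (union, +1)
LNO@1: {A,G} ∪ {T} = {A,G,T} (union, +1)
LNOS@1: {A,G,T} ∪ {C} = {A,C,G,T} (union, +1)
LN@2: {G} ∪ {T} = {G,T} (union, +1)
LNO@2: {G,T} ∩ {G} = {G} (intersection, +0)
LNOS@2: {G} ∪ {T} = {G,T} (union, +1)
LN@3: {T} ∪ {G} = {G,T} (union, +1)
LNO@3: {G,T} ∩ {G} = {G} (intersection, +0)
LNOS@3: {G} ∪ {C} = {C,G} (union, +1)
LN@4: {G} ∪ {T} = {G,T} (union, +1)
LNO@4: {G,T} ∪ {A} = {A,G,T} (union, +1)
LNOS@4: {A,G,T} ∩ {T} = {T} (intersection, +0)
LN@5: {T} ∪ {A} = {A,T} (union, +1)
LNO@5: {A,T} ∪ {G} = {A,G,T} (union, +1)
LNOS@5: {A,G,T} ∪ {C} = {A,C,G,T} (union, +1)
per-site changes: [1, 3, 2, 2, 2, 3]; total = 13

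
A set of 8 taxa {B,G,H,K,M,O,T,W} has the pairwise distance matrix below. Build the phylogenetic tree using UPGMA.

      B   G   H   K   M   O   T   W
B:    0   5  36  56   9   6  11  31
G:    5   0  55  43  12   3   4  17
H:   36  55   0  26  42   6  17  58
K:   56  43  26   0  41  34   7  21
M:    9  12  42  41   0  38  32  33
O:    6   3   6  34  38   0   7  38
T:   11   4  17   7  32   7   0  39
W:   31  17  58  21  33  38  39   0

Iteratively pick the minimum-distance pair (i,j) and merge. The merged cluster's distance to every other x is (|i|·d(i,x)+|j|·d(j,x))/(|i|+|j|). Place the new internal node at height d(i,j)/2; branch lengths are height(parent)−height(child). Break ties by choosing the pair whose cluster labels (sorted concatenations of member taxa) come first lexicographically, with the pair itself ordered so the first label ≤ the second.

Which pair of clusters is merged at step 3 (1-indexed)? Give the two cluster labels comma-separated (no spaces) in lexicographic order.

1. join G+O (d=3) ⇒ GO; edges |G|=3/2, |O|=3/2
  updated: d(B,GO)=11/2, d(GO,H)=61/2, d(GO,K)=77/2, d(GO,M)=25, d(GO,T)=11/2, d(GO,W)=55/2
2. join B+GO (d=11/2) ⇒ BGO; edges |B|=11/4, |GO|=5/4
  updated: d(BGO,H)=97/3, d(BGO,K)=133/3, d(BGO,M)=59/3, d(BGO,T)=22/3, d(BGO,W)=86/3
3. join K+T (d=7) ⇒ KT; edges |K|=7/2, |T|=7/2
  updated: d(BGO,KT)=155/6, d(H,KT)=43/2, d(KT,M)=73/2, d(KT,W)=30
4. join BGO+M (d=59/3) ⇒ BGMO; edges |BGO|=85/12, |M|=59/6
  updated: d(BGMO,H)=139/4, d(BGMO,KT)=57/2, d(BGMO,W)=119/4
5. join H+KT (d=43/2) ⇒ HKT; edges |H|=43/4, |KT|=29/4
  updated: d(BGMO,HKT)=367/12, d(HKT,W)=118/3
6. join BGMO+W (d=119/4) ⇒ BGMOW; edges |BGMO|=121/24, |W|=119/8
  updated: d(BGMOW,HKT)=97/3
7. join BGMOW+HKT (d=97/3) ⇒ BGHKMOTW; edges |BGMOW|=31/24, |HKT|=65/12
final tree: ((((B:11/4,(G:3/2,O:3/2):5/4):85/12,M:59/6):121/24,W:119/8):31/24,(H:43/4,(K:7/2,T:7/2):29/4):65/12)
total length: 1813/24

K,T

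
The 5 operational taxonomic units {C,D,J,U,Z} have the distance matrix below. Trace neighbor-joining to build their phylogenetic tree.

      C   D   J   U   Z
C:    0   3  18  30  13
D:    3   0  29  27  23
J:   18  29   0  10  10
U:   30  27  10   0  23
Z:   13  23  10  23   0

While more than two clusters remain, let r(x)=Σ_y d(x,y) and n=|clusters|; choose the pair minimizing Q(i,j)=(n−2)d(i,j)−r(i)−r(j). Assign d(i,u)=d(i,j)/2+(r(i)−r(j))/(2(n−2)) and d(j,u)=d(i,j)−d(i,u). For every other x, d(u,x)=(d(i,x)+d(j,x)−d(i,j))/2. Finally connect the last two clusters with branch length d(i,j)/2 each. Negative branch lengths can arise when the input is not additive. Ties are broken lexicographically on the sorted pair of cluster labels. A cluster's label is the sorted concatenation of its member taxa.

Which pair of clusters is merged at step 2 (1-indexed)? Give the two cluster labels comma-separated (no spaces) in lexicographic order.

CD,Z

step 1: merge (C,D) at d=3, Q=-137; branch lengths C→-3/2, D→9/2; new cluster CD
  updated: d(CD,J)=22, d(CD,U)=27, d(CD,Z)=33/2
step 2: merge (CD,Z) at d=33/2, Q=-82; branch lengths CD→49/4, Z→17/4; new cluster CDZ
  updated: d(CDZ,J)=31/4, d(CDZ,U)=67/4
step 3: merge (CDZ,J) at d=31/4, Q=-69/2; branch lengths CDZ→29/4, J→1/2; new cluster CDJZ
  updated: d(CDJZ,U)=19/2
step 4: merge (CDJZ,U) at d=19/2; branch lengths CDJZ→19/4, U→19/4; new cluster CDJUZ
final tree: ((((C:-3/2,D:9/2):49/4,Z:17/4):29/4,J:1/2):19/4,U:19/4)
total length: 147/4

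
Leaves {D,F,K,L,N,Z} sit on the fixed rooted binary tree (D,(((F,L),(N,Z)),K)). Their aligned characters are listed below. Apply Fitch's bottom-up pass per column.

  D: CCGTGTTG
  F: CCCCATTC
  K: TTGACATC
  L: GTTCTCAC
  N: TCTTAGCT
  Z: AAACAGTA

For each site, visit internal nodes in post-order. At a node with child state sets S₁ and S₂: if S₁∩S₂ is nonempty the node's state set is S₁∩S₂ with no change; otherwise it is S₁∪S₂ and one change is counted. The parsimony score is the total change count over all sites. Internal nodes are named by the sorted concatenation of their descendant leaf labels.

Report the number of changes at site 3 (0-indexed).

3

site 0, node FL: F={C} ∪ L={G} → {C,G} (+1)
site 0, node NZ: N={T} ∪ Z={A} → {A,T} (+1)
site 0, node FLNZ: FL={C,G} ∪ NZ={A,T} → {A,C,G,T} (+1)
site 0, node FKLNZ: FLNZ={A,C,G,T} ∩ K={T} → {T} (+0)
site 0, node DFKLNZ: D={C} ∪ FKLNZ={T} → {C,T} (+1)
site 1, node FL: F={C} ∪ L={T} → {C,T} (+1)
site 1, node NZ: N={C} ∪ Z={A} → {A,C} (+1)
site 1, node FLNZ: FL={C,T} ∩ NZ={A,C} → {C} (+0)
site 1, node FKLNZ: FLNZ={C} ∪ K={T} → {C,T} (+1)
site 1, node DFKLNZ: D={C} ∩ FKLNZ={C,T} → {C} (+0)
site 2, node FL: F={C} ∪ L={T} → {C,T} (+1)
site 2, node NZ: N={T} ∪ Z={A} → {A,T} (+1)
site 2, node FLNZ: FL={C,T} ∩ NZ={A,T} → {T} (+0)
site 2, node FKLNZ: FLNZ={T} ∪ K={G} → {G,T} (+1)
site 2, node DFKLNZ: D={G} ∩ FKLNZ={G,T} → {G} (+0)
site 3, node FL: F={C} ∩ L={C} → {C} (+0)
site 3, node NZ: N={T} ∪ Z={C} → {C,T} (+1)
site 3, node FLNZ: FL={C} ∩ NZ={C,T} → {C} (+0)
site 3, node FKLNZ: FLNZ={C} ∪ K={A} → {A,C} (+1)
site 3, node DFKLNZ: D={T} ∪ FKLNZ={A,C} → {A,C,T} (+1)
site 4, node FL: F={A} ∪ L={T} → {A,T} (+1)
site 4, node NZ: N={A} ∩ Z={A} → {A} (+0)
site 4, node FLNZ: FL={A,T} ∩ NZ={A} → {A} (+0)
site 4, node FKLNZ: FLNZ={A} ∪ K={C} → {A,C} (+1)
site 4, node DFKLNZ: D={G} ∪ FKLNZ={A,C} → {A,C,G} (+1)
site 5, node FL: F={T} ∪ L={C} → {C,T} (+1)
site 5, node NZ: N={G} ∩ Z={G} → {G} (+0)
site 5, node FLNZ: FL={C,T} ∪ NZ={G} → {C,G,T} (+1)
site 5, node FKLNZ: FLNZ={C,G,T} ∪ K={A} → {A,C,G,T} (+1)
site 5, node DFKLNZ: D={T} ∩ FKLNZ={A,C,G,T} → {T} (+0)
site 6, node FL: F={T} ∪ L={A} → {A,T} (+1)
site 6, node NZ: N={C} ∪ Z={T} → {C,T} (+1)
site 6, node FLNZ: FL={A,T} ∩ NZ={C,T} → {T} (+0)
site 6, node FKLNZ: FLNZ={T} ∩ K={T} → {T} (+0)
site 6, node DFKLNZ: D={T} ∩ FKLNZ={T} → {T} (+0)
site 7, node FL: F={C} ∩ L={C} → {C} (+0)
site 7, node NZ: N={T} ∪ Z={A} → {A,T} (+1)
site 7, node FLNZ: FL={C} ∪ NZ={A,T} → {A,C,T} (+1)
site 7, node FKLNZ: FLNZ={A,C,T} ∩ K={C} → {C} (+0)
site 7, node DFKLNZ: D={G} ∪ FKLNZ={C} → {C,G} (+1)
per-site changes: [4, 3, 3, 3, 3, 3, 2, 3]; total = 24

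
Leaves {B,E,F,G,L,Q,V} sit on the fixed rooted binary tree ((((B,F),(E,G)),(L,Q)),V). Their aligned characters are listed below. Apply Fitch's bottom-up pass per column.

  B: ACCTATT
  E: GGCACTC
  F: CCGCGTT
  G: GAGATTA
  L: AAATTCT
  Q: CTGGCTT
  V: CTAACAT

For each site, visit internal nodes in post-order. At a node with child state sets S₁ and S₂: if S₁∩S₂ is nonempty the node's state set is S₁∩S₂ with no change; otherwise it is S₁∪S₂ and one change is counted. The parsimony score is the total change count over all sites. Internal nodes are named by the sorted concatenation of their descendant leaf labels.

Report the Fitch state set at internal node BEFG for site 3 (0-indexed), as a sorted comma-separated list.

A,C,T

[col 0] BF: children B:{A}, F:{C} ∪→ {A,C}; cost 1
[col 0] EG: children E:{G}, G:{G} ∩→ {G}; cost 0
[col 0] BEFG: children BF:{A,C}, EG:{G} ∪→ {A,C,G}; cost 1
[col 0] LQ: children L:{A}, Q:{C} ∪→ {A,C}; cost 1
[col 0] BEFGLQ: children BEFG:{A,C,G}, LQ:{A,C} ∩→ {A,C}; cost 0
[col 0] BEFGLQV: children BEFGLQ:{A,C}, V:{C} ∩→ {C}; cost 0
[col 1] BF: children B:{C}, F:{C} ∩→ {C}; cost 0
[col 1] EG: children E:{G}, G:{A} ∪→ {A,G}; cost 1
[col 1] BEFG: children BF:{C}, EG:{A,G} ∪→ {A,C,G}; cost 1
[col 1] LQ: children L:{A}, Q:{T} ∪→ {A,T}; cost 1
[col 1] BEFGLQ: children BEFG:{A,C,G}, LQ:{A,T} ∩→ {A}; cost 0
[col 1] BEFGLQV: children BEFGLQ:{A}, V:{T} ∪→ {A,T}; cost 1
[col 2] BF: children B:{C}, F:{G} ∪→ {C,G}; cost 1
[col 2] EG: children E:{C}, G:{G} ∪→ {C,G}; cost 1
[col 2] BEFG: children BF:{C,G}, EG:{C,G} ∩→ {C,G}; cost 0
[col 2] LQ: children L:{A}, Q:{G} ∪→ {A,G}; cost 1
[col 2] BEFGLQ: children BEFG:{C,G}, LQ:{A,G} ∩→ {G}; cost 0
[col 2] BEFGLQV: children BEFGLQ:{G}, V:{A} ∪→ {A,G}; cost 1
[col 3] BF: children B:{T}, F:{C} ∪→ {C,T}; cost 1
[col 3] EG: children E:{A}, G:{A} ∩→ {A}; cost 0
[col 3] BEFG: children BF:{C,T}, EG:{A} ∪→ {A,C,T}; cost 1
[col 3] LQ: children L:{T}, Q:{G} ∪→ {G,T}; cost 1
[col 3] BEFGLQ: children BEFG:{A,C,T}, LQ:{G,T} ∩→ {T}; cost 0
[col 3] BEFGLQV: children BEFGLQ:{T}, V:{A} ∪→ {A,T}; cost 1
[col 4] BF: children B:{A}, F:{G} ∪→ {A,G}; cost 1
[col 4] EG: children E:{C}, G:{T} ∪→ {C,T}; cost 1
[col 4] BEFG: children BF:{A,G}, EG:{C,T} ∪→ {A,C,G,T}; cost 1
[col 4] LQ: children L:{T}, Q:{C} ∪→ {C,T}; cost 1
[col 4] BEFGLQ: children BEFG:{A,C,G,T}, LQ:{C,T} ∩→ {C,T}; cost 0
[col 4] BEFGLQV: children BEFGLQ:{C,T}, V:{C} ∩→ {C}; cost 0
[col 5] BF: children B:{T}, F:{T} ∩→ {T}; cost 0
[col 5] EG: children E:{T}, G:{T} ∩→ {T}; cost 0
[col 5] BEFG: children BF:{T}, EG:{T} ∩→ {T}; cost 0
[col 5] LQ: children L:{C}, Q:{T} ∪→ {C,T}; cost 1
[col 5] BEFGLQ: children BEFG:{T}, LQ:{C,T} ∩→ {T}; cost 0
[col 5] BEFGLQV: children BEFGLQ:{T}, V:{A} ∪→ {A,T}; cost 1
[col 6] BF: children B:{T}, F:{T} ∩→ {T}; cost 0
[col 6] EG: children E:{C}, G:{A} ∪→ {A,C}; cost 1
[col 6] BEFG: children BF:{T}, EG:{A,C} ∪→ {A,C,T}; cost 1
[col 6] LQ: children L:{T}, Q:{T} ∩→ {T}; cost 0
[col 6] BEFGLQ: children BEFG:{A,C,T}, LQ:{T} ∩→ {T}; cost 0
[col 6] BEFGLQV: children BEFGLQ:{T}, V:{T} ∩→ {T}; cost 0
per-site changes: [3, 4, 4, 4, 4, 2, 2]; total = 23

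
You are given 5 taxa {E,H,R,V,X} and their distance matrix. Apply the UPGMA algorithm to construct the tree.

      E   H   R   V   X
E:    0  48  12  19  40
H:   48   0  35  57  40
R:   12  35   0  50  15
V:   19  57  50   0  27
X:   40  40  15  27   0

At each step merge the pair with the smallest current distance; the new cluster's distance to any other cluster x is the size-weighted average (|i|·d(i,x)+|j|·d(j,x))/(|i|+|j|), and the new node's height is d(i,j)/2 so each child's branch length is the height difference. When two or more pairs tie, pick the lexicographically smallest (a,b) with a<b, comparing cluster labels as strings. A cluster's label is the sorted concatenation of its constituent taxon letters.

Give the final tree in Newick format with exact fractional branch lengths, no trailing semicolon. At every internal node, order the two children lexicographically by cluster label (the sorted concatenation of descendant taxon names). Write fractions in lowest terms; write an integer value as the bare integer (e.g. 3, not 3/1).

(((E:6,R:6):19/2,(V:27/2,X:27/2):2):7,H:45/2)

iteration 1: select E,R (d=12); attach at lengths (6, 6); label the merged cluster ER
  updated: d(ER,H)=83/2, d(ER,V)=69/2, d(ER,X)=55/2
iteration 2: select V,X (d=27); attach at lengths (27/2, 27/2); label the merged cluster VX
  updated: d(ER,VX)=31, d(H,VX)=97/2
iteration 3: select ER,VX (d=31); attach at lengths (19/2, 2); label the merged cluster ERVX
  updated: d(ERVX,H)=45
iteration 4: select ERVX,H (d=45); attach at lengths (7, 45/2); label the merged cluster EHRVX
final tree: (((E:6,R:6):19/2,(V:27/2,X:27/2):2):7,H:45/2)
total length: 80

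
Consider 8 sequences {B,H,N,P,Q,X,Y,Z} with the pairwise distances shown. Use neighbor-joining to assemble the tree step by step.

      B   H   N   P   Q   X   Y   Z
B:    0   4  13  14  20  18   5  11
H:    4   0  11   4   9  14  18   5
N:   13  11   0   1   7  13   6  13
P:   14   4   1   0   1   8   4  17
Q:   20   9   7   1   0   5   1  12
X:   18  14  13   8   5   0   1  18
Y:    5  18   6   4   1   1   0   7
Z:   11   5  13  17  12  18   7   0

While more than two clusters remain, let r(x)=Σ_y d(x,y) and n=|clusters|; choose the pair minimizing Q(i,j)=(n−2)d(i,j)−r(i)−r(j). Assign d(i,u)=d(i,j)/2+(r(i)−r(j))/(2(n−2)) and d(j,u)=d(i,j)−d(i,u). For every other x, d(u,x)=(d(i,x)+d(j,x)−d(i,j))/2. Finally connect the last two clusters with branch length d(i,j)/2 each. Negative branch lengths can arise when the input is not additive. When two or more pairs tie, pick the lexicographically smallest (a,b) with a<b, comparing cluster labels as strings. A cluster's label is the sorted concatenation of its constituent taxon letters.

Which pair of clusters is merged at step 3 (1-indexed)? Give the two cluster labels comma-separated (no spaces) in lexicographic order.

iteration 1: select B,H (d=4, Q=-126); attach at lengths (11/3, 1/3); label the merged cluster BH
  updated: d(BH,N)=10, d(BH,P)=7, d(BH,Q)=25/2, d(BH,X)=14, d(BH,Y)=19/2, d(BH,Z)=6
iteration 2: select BH,Z (d=6, Q=-102); attach at lengths (8/5, 22/5); label the merged cluster BHZ
  updated: d(BHZ,N)=17/2, d(BHZ,P)=9, d(BHZ,Q)=37/4, d(BHZ,X)=13, d(BHZ,Y)=21/4
iteration 3: select N,P (d=1, Q=-109/2); attach at lengths (33/16, -17/16); label the merged cluster NP
  updated: d(BHZ,NP)=33/4, d(NP,Q)=7/2, d(NP,X)=10, d(NP,Y)=9/2
iteration 4: select X,Y (d=1, Q=-151/4); attach at lengths (27/8, -19/8); label the merged cluster XY
  updated: d(BHZ,XY)=69/8, d(NP,XY)=27/4, d(Q,XY)=5/2
iteration 5: select BHZ,NP (d=33/4, Q=-225/8); attach at lengths (193/32, 71/32); label the merged cluster BHNPZ
  updated: d(BHNPZ,Q)=9/4, d(BHNPZ,XY)=57/16
iteration 6: select BHNPZ,Q (d=9/4, Q=-133/16); attach at lengths (53/32, 19/32); label the merged cluster BHNPQZ
  updated: d(BHNPQZ,XY)=61/32
iteration 7: select BHNPQZ,XY (d=61/32); attach at lengths (61/64, 61/64); label the merged cluster BHNPQXYZ
final tree: (((((B:11/3,H:1/3):8/5,Z:22/5):193/32,(N:33/16,P:-17/16):71/32):53/32,Q:19/32):61/64,(X:27/8,Y:-19/8):61/64)
total length: 781/32

N,P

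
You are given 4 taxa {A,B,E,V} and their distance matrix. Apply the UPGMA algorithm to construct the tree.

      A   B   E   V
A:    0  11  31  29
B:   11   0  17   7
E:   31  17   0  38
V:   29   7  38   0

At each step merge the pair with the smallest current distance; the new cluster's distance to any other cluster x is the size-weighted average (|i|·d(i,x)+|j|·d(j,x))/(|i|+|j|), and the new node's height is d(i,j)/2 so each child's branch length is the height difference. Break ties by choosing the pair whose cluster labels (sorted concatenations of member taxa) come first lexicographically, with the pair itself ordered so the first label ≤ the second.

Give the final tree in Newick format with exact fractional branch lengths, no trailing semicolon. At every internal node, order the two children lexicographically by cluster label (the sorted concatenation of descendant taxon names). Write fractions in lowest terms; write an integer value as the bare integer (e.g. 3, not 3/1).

1. join B+V (d=7) ⇒ BV; edges |B|=7/2, |V|=7/2
  updated: d(A,BV)=20, d(BV,E)=55/2
2. join A+BV (d=20) ⇒ ABV; edges |A|=10, |BV|=13/2
  updated: d(ABV,E)=86/3
3. join ABV+E (d=86/3) ⇒ ABEV; edges |ABV|=13/3, |E|=43/3
final tree: ((A:10,(B:7/2,V:7/2):13/2):13/3,E:43/3)
total length: 253/6

((A:10,(B:7/2,V:7/2):13/2):13/3,E:43/3)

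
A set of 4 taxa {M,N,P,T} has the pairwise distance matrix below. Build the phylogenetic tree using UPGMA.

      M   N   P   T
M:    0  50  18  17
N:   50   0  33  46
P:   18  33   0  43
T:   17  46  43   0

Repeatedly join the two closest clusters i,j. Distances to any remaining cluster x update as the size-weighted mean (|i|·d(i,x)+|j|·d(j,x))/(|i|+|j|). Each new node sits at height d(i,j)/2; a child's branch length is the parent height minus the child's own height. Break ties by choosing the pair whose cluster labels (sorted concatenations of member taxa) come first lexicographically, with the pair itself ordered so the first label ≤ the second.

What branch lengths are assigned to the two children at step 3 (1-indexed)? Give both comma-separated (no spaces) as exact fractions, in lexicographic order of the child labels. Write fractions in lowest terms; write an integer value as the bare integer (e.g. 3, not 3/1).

1. join M+T (d=17) ⇒ MT; edges |M|=17/2, |T|=17/2
  updated: d(MT,N)=48, d(MT,P)=61/2
2. join MT+P (d=61/2) ⇒ MPT; edges |MT|=27/4, |P|=61/4
  updated: d(MPT,N)=43
3. join MPT+N (d=43) ⇒ MNPT; edges |MPT|=25/4, |N|=43/2
final tree: (((M:17/2,T:17/2):27/4,P:61/4):25/4,N:43/2)
total length: 267/4

25/4,43/2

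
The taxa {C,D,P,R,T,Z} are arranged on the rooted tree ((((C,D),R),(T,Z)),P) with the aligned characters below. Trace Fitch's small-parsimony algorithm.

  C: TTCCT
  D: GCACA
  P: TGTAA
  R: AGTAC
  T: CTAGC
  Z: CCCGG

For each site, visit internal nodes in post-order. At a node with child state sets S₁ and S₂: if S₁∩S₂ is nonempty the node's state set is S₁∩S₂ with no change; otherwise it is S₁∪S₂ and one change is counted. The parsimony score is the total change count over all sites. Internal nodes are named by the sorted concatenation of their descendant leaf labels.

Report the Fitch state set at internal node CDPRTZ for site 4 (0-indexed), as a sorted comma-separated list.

A,C

CD@0: {T} ∪ {G} = {G,T} (union, +1)
CDR@0: {G,T} ∪ {A} = {A,G,T} (union, +1)
TZ@0: {C} ∩ {C} = {C} (intersection, +0)
CDRTZ@0: {A,G,T} ∪ {C} = {A,C,G,T} (union, +1)
CDPRTZ@0: {A,C,G,T} ∩ {T} = {T} (intersection, +0)
CD@1: {T} ∪ {C} = {C,T} (union, +1)
CDR@1: {C,T} ∪ {G} = {C,G,T} (union, +1)
TZ@1: {T} ∪ {C} = {C,T} (union, +1)
CDRTZ@1: {C,G,T} ∩ {C,T} = {C,T} (intersection, +0)
CDPRTZ@1: {C,T} ∪ {G} = {C,G,T} (union, +1)
CD@2: {C} ∪ {A} = {A,C} (union, +1)
CDR@2: {A,C} ∪ {T} = {A,C,T} (union, +1)
TZ@2: {A} ∪ {C} = {A,C} (union, +1)
CDRTZ@2: {A,C,T} ∩ {A,C} = {A,C} (intersection, +0)
CDPRTZ@2: {A,C} ∪ {T} = {A,C,T} (union, +1)
CD@3: {C} ∩ {C} = {C} (intersection, +0)
CDR@3: {C} ∪ {A} = {A,C} (union, +1)
TZ@3: {G} ∩ {G} = {G} (intersection, +0)
CDRTZ@3: {A,C} ∪ {G} = {A,C,G} (union, +1)
CDPRTZ@3: {A,C,G} ∩ {A} = {A} (intersection, +0)
CD@4: {T} ∪ {A} = {A,T} (union, +1)
CDR@4: {A,T} ∪ {C} = {A,C,T} (union, +1)
TZ@4: {C} ∪ {G} = {C,G} (union, +1)
CDRTZ@4: {A,C,T} ∩ {C,G} = {C} (intersection, +0)
CDPRTZ@4: {C} ∪ {A} = {A,C} (union, +1)
per-site changes: [3, 4, 4, 2, 4]; total = 17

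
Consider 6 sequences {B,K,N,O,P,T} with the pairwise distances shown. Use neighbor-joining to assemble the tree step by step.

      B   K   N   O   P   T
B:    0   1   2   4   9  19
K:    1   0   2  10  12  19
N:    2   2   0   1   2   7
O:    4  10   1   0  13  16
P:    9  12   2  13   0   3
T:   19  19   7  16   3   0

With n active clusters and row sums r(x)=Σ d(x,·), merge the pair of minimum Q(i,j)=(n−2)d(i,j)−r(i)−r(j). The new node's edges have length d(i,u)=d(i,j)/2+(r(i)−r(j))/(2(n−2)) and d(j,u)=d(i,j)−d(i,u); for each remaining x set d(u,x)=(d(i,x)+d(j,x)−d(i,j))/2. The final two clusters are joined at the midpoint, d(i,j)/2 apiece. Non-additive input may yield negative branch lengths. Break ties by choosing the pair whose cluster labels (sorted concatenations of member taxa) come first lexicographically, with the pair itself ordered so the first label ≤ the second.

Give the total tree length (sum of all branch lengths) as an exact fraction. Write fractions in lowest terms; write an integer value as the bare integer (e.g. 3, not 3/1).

253/16

step 1: merge (P,T) at d=3, Q=-91; branch lengths P→-13/8, T→37/8; new cluster PT
  updated: d(B,PT)=25/2, d(K,PT)=14, d(N,PT)=3, d(O,PT)=13
step 2: merge (B,K) at d=1, Q=-87/2; branch lengths B→-3/4, K→7/4; new cluster BK
  updated: d(BK,N)=3/2, d(BK,O)=13/2, d(BK,PT)=51/4
step 3: merge (BK,O) at d=13/2, Q=-113/4; branch lengths BK→53/16, O→51/16; new cluster BKO
  updated: d(BKO,N)=-2, d(BKO,PT)=77/8
step 4: merge (BKO,N) at d=-2, Q=-85/8; branch lengths BKO→37/16, N→-69/16; new cluster BKNO
  updated: d(BKNO,PT)=117/16
step 5: merge (BKNO,PT) at d=117/16; branch lengths BKNO→117/32, PT→117/32; new cluster BKNOPT
final tree: ((((B:-3/4,K:7/4):53/16,O:51/16):37/16,N:-69/16):117/32,(P:-13/8,T:37/8):117/32)
total length: 253/16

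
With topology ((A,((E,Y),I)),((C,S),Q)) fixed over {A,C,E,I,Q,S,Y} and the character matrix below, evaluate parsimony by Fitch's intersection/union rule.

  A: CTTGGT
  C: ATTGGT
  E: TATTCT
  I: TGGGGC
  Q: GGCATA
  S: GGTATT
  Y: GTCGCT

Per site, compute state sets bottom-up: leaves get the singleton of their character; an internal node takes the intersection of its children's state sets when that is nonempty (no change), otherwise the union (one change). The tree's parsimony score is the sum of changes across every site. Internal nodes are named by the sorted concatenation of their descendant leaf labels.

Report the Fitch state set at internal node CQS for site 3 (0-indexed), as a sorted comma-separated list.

[col 0] EY: children E:{T}, Y:{G} ∪→ {G,T}; cost 1
[col 0] EIY: children EY:{G,T}, I:{T} ∩→ {T}; cost 0
[col 0] AEIY: children A:{C}, EIY:{T} ∪→ {C,T}; cost 1
[col 0] CS: children C:{A}, S:{G} ∪→ {A,G}; cost 1
[col 0] CQS: children CS:{A,G}, Q:{G} ∩→ {G}; cost 0
[col 0] ACEIQSY: children AEIY:{C,T}, CQS:{G} ∪→ {C,G,T}; cost 1
[col 1] EY: children E:{A}, Y:{T} ∪→ {A,T}; cost 1
[col 1] EIY: children EY:{A,T}, I:{G} ∪→ {A,G,T}; cost 1
[col 1] AEIY: children A:{T}, EIY:{A,G,T} ∩→ {T}; cost 0
[col 1] CS: children C:{T}, S:{G} ∪→ {G,T}; cost 1
[col 1] CQS: children CS:{G,T}, Q:{G} ∩→ {G}; cost 0
[col 1] ACEIQSY: children AEIY:{T}, CQS:{G} ∪→ {G,T}; cost 1
[col 2] EY: children E:{T}, Y:{C} ∪→ {C,T}; cost 1
[col 2] EIY: children EY:{C,T}, I:{G} ∪→ {C,G,T}; cost 1
[col 2] AEIY: children A:{T}, EIY:{C,G,T} ∩→ {T}; cost 0
[col 2] CS: children C:{T}, S:{T} ∩→ {T}; cost 0
[col 2] CQS: children CS:{T}, Q:{C} ∪→ {C,T}; cost 1
[col 2] ACEIQSY: children AEIY:{T}, CQS:{C,T} ∩→ {T}; cost 0
[col 3] EY: children E:{T}, Y:{G} ∪→ {G,T}; cost 1
[col 3] EIY: children EY:{G,T}, I:{G} ∩→ {G}; cost 0
[col 3] AEIY: children A:{G}, EIY:{G} ∩→ {G}; cost 0
[col 3] CS: children C:{G}, S:{A} ∪→ {A,G}; cost 1
[col 3] CQS: children CS:{A,G}, Q:{A} ∩→ {A}; cost 0
[col 3] ACEIQSY: children AEIY:{G}, CQS:{A} ∪→ {A,G}; cost 1
[col 4] EY: children E:{C}, Y:{C} ∩→ {C}; cost 0
[col 4] EIY: children EY:{C}, I:{G} ∪→ {C,G}; cost 1
[col 4] AEIY: children A:{G}, EIY:{C,G} ∩→ {G}; cost 0
[col 4] CS: children C:{G}, S:{T} ∪→ {G,T}; cost 1
[col 4] CQS: children CS:{G,T}, Q:{T} ∩→ {T}; cost 0
[col 4] ACEIQSY: children AEIY:{G}, CQS:{T} ∪→ {G,T}; cost 1
[col 5] EY: children E:{T}, Y:{T} ∩→ {T}; cost 0
[col 5] EIY: children EY:{T}, I:{C} ∪→ {C,T}; cost 1
[col 5] AEIY: children A:{T}, EIY:{C,T} ∩→ {T}; cost 0
[col 5] CS: children C:{T}, S:{T} ∩→ {T}; cost 0
[col 5] CQS: children CS:{T}, Q:{A} ∪→ {A,T}; cost 1
[col 5] ACEIQSY: children AEIY:{T}, CQS:{A,T} ∩→ {T}; cost 0
per-site changes: [4, 4, 3, 3, 3, 2]; total = 19

A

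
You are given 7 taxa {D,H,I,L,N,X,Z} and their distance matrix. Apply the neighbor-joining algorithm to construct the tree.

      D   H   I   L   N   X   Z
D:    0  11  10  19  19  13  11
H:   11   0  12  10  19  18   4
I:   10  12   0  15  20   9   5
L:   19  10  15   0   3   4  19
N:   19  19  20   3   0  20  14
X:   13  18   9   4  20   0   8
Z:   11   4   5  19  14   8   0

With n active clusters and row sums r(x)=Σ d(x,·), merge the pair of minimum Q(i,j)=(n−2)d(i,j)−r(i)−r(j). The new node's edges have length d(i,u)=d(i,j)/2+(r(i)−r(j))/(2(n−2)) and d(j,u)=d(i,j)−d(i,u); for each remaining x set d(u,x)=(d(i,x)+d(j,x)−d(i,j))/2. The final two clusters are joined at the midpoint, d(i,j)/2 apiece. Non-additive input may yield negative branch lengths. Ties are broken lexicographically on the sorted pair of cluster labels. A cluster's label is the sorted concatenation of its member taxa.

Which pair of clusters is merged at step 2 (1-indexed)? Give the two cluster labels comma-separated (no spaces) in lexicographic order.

LN,X

iteration 1: select L,N (d=3, Q=-150); attach at lengths (-1, 4); label the merged cluster LN
  updated: d(D,LN)=35/2, d(H,LN)=13, d(I,LN)=16, d(LN,X)=21/2, d(LN,Z)=15
iteration 2: select LN,X (d=21/2, Q=-177/2); attach at lengths (111/16, 57/16); label the merged cluster LNX
  updated: d(D,LNX)=10, d(H,LNX)=41/4, d(I,LNX)=29/4, d(LNX,Z)=25/4
iteration 3: select H,Z (d=4, Q=-103/2); attach at lengths (23/6, 1/6); label the merged cluster HZ
  updated: d(D,HZ)=9, d(HZ,I)=13/2, d(HZ,LNX)=25/4
iteration 4: select D,HZ (d=9, Q=-131/4); attach at lengths (101/16, 43/16); label the merged cluster DHZ
  updated: d(DHZ,I)=15/4, d(DHZ,LNX)=29/8
iteration 5: select DHZ,I (d=15/4, Q=-117/8); attach at lengths (1/16, 59/16); label the merged cluster DHIZ
  updated: d(DHIZ,LNX)=57/16
iteration 6: select DHIZ,LNX (d=57/16); attach at lengths (57/32, 57/32); label the merged cluster DHILNXZ
final tree: (((D:101/16,(H:23/6,Z:1/6):43/16):1/16,I:59/16):57/32,((L:-1,N:4):111/16,X:57/16):57/32)
total length: 541/16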